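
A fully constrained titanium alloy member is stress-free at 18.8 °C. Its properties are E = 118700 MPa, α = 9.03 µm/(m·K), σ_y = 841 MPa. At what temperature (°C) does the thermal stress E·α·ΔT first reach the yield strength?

E = 118700 MPa = 118.7 GPa.
E·α·ΔT = 841.0 MPa ⇒ ΔT = 841.0 / (118.7×10³ × 9.03×10⁻⁶) = 784.6 K.
T = 18.8 + 784.6 = 803.4 °C.

803 °C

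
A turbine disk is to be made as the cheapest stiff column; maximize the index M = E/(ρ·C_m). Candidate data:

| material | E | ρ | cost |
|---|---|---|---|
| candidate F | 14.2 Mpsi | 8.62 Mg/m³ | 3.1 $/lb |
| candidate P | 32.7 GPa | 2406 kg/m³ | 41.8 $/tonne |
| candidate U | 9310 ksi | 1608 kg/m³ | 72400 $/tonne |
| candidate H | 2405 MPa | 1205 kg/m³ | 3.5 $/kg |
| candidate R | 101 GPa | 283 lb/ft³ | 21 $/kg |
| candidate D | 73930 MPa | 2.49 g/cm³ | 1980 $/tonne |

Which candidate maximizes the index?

candidate P

After converting to SI:
  candidate F: E = 97.91 GPa, ρ = 8620 kg/m³, cost = 6.834 $/kg
  candidate P: E = 32.70 GPa, ρ = 2406 kg/m³, cost = 0.04180 $/kg
  candidate U: E = 64.19 GPa, ρ = 1608 kg/m³, cost = 72.40 $/kg
  candidate H: E = 2.405 GPa, ρ = 1205 kg/m³, cost = 3.500 $/kg
  candidate R: E = 101.0 GPa, ρ = 4533 kg/m³, cost = 21.00 $/kg
  candidate D: E = 73.93 GPa, ρ = 2490 kg/m³, cost = 1.980 $/kg
  candidate P: M = 325 MN·m per $
  candidate D: M = 15.0 MN·m per $
  candidate F: M = 1.66 MN·m per $
  candidate R: M = 1.06 MN·m per $
  candidate H: M = 0.570 MN·m per $
  candidate U: M = 0.551 MN·m per $
Candidate P ranks first.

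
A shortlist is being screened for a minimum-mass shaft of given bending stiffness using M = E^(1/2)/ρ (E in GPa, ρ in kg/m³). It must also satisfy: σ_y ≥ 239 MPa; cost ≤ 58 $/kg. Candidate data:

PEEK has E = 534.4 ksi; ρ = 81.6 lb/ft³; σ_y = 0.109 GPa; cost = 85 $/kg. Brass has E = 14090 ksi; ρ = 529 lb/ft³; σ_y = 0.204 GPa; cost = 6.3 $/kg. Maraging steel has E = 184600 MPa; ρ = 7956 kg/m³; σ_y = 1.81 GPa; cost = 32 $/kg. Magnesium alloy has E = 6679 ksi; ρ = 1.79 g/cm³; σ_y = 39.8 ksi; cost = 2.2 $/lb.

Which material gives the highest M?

Screen on constraints: σ_y ≥ 239 MPa; cost ≤ 58 $/kg. Survivors: maraging steel, magnesium alloy.
After converting to SI:
  maraging steel: E = 184.6 GPa, ρ = 7956 kg/m³
  magnesium alloy: E = 46.05 GPa, ρ = 1790 kg/m³
  magnesium alloy: M = 3.79×10⁻³
  maraging steel: M = 1.71×10⁻³
Highest index: magnesium alloy.

magnesium alloy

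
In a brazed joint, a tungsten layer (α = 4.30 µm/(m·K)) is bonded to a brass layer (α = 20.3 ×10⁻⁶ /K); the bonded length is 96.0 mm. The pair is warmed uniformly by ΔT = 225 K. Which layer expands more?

brass

α(tungsten) = 4.30×10⁻⁶/K vs α(brass) = 20.3×10⁻⁶/K.
Higher α expands more for the same ΔT: brass.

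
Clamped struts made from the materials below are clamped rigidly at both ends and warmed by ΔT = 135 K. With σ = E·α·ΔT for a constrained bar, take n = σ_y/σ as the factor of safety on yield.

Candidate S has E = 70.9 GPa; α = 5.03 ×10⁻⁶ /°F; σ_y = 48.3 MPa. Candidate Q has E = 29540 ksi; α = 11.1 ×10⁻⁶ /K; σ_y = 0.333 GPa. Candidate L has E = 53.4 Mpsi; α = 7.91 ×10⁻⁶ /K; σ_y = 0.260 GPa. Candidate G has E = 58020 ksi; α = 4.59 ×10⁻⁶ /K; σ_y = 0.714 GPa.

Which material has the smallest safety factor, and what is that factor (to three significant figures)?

candidate S, n = 0.557

With everything in SI (GPa, ×10⁻⁶/K, MPa):
  candidate S: E = 70.90, α = 9.05, σ_y = 48.30 → σ = 86.7 MPa, n = 0.557
  candidate Q: E = 203.7, α = 11.1, σ_y = 333.0 → σ = 305 MPa, n = 1.09
  candidate L: E = 368.2, α = 7.91, σ_y = 260.0 → σ = 393 MPa, n = 0.661
  candidate G: E = 400.0, α = 4.59, σ_y = 714.0 → σ = 248 MPa, n = 2.88
Smallest n: candidate S with n = 0.557.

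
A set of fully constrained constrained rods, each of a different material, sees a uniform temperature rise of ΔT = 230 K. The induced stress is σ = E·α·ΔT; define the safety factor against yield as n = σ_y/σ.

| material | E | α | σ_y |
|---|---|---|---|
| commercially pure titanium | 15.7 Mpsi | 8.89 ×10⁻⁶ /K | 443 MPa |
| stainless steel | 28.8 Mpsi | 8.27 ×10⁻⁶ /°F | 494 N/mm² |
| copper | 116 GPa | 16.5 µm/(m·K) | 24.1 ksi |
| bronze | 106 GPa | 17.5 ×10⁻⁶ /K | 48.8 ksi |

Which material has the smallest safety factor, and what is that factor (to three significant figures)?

In consistent units (E in GPa, α in ×10⁻⁶/K, σ_y in MPa):
  commercially pure titanium: E = 108.2, α = 8.89, σ_y = 443.0 → σ = 221 MPa, n = 2.00
  stainless steel: E = 198.6, α = 14.9, σ_y = 494.0 → σ = 680 MPa, n = 0.727
  copper: E = 116.0, α = 16.5, σ_y = 166.2 → σ = 440 MPa, n = 0.377
  bronze: E = 106.0, α = 17.5, σ_y = 336.5 → σ = 427 MPa, n = 0.789
Copper has the lowest safety factor, n = 0.377.

copper, n = 0.377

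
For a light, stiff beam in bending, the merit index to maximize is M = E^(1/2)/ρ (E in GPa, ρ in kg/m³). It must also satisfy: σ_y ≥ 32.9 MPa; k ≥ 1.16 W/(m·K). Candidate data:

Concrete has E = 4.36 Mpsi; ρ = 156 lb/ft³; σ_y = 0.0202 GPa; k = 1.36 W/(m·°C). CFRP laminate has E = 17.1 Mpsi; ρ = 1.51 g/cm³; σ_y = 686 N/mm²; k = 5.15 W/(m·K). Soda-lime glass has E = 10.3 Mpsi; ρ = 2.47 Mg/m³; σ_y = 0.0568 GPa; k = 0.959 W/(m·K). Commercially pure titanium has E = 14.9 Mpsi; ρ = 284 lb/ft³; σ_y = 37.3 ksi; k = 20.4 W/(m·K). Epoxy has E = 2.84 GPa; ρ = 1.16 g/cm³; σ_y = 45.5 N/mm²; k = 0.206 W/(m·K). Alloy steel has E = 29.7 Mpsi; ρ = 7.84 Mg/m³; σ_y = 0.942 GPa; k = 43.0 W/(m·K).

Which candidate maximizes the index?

CFRP laminate

Screen on constraints: σ_y ≥ 32.9 MPa; k ≥ 1.16 W/(m·K). Survivors: CFRP laminate, commercially pure titanium, alloy steel.
Normalizing units and computing the index:
  CFRP laminate: E = 117.9 GPa, ρ = 1510 kg/m³
  commercially pure titanium: E = 102.7 GPa, ρ = 4549 kg/m³
  alloy steel: E = 204.8 GPa, ρ = 7840 kg/m³
  CFRP laminate: M = 7.19×10⁻³
  commercially pure titanium: M = 2.23×10⁻³
  alloy steel: M = 1.83×10⁻³
CFRP laminate ranks first.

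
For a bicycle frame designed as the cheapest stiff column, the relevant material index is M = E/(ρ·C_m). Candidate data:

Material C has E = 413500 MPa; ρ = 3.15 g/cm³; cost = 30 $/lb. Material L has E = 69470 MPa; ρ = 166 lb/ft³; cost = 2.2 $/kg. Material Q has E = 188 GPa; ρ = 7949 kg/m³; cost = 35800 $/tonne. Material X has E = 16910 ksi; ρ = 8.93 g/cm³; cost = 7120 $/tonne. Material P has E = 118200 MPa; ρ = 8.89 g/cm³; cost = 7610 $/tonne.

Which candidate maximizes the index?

material L

Convert each candidate to consistent units, then evaluate M:
  material C: E = 413.5 GPa, ρ = 3150 kg/m³, cost = 66.14 $/kg
  material L: E = 69.47 GPa, ρ = 2659 kg/m³, cost = 2.200 $/kg
  material Q: E = 188.0 GPa, ρ = 7949 kg/m³, cost = 35.80 $/kg
  material X: E = 116.6 GPa, ρ = 8930 kg/m³, cost = 7.120 $/kg
  material P: E = 118.2 GPa, ρ = 8890 kg/m³, cost = 7.610 $/kg
  material L: M = 11.9 MN·m per $
  material C: M = 1.98 MN·m per $
  material X: M = 1.83 MN·m per $
  material P: M = 1.75 MN·m per $
  material Q: M = 0.661 MN·m per $
Material L ranks first.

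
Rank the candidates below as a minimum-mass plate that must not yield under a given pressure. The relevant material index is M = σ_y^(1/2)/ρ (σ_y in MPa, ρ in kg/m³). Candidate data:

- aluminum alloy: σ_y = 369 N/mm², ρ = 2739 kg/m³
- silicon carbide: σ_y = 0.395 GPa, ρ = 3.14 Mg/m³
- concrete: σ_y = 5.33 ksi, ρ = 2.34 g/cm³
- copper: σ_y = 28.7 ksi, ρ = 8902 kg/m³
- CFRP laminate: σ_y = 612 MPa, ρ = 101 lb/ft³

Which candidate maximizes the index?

CFRP laminate

After converting to SI:
  aluminum alloy: σ_y = 369.0 MPa, ρ = 2739 kg/m³
  silicon carbide: σ_y = 395.0 MPa, ρ = 3140 kg/m³
  concrete: σ_y = 36.75 MPa, ρ = 2340 kg/m³
  copper: σ_y = 197.9 MPa, ρ = 8902 kg/m³
  CFRP laminate: σ_y = 612.0 MPa, ρ = 1618 kg/m³
  CFRP laminate: M = 15.3×10⁻³
  aluminum alloy: M = 7.01×10⁻³
  silicon carbide: M = 6.33×10⁻³
  concrete: M = 2.59×10⁻³
  copper: M = 1.58×10⁻³
CFRP laminate has the largest M.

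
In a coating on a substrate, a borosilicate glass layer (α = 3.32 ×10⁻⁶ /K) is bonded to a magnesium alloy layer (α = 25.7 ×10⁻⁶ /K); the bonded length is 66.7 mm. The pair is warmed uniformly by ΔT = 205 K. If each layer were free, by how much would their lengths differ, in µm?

Δα = |3.32 − 25.7|×10⁻⁶/K = 22.4×10⁻⁶/K.
ΔL_mismatch = Δα·L·ΔT = 22.4×10⁻⁶ × 66.7 mm × 205.0 K = 306 µm.

306 µm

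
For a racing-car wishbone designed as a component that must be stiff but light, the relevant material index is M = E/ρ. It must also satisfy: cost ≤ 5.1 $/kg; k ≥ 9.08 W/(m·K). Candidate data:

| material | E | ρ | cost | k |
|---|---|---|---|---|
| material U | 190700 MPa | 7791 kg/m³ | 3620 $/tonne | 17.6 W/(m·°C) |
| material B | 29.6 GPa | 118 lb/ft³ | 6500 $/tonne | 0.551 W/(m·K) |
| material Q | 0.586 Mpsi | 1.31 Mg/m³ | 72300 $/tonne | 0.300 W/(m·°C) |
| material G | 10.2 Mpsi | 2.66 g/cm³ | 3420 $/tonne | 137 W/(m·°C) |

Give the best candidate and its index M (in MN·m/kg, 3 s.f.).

Screen on constraints: cost ≤ 5.1 $/kg; k ≥ 9.08 W/(m·K). Survivors: material U, material G.
Normalizing units and computing the index:
  material U: E = 190.7 GPa, ρ = 7791 kg/m³
  material G: E = 70.33 GPa, ρ = 2660 kg/m³
  material G: M = 26.4 MN·m/kg
  material U: M = 24.5 MN·m/kg
Highest index: material G.

material G, M = 26.4 MN·m/kg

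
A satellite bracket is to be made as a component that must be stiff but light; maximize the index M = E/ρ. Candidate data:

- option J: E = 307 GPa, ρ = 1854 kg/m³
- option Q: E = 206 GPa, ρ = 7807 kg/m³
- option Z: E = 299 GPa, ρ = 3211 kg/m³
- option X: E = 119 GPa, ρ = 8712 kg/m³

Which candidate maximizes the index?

option J

Evaluate M for each candidate:
  option J: M = 166 MN·m/kg
  option Z: M = 93.1 MN·m/kg
  option Q: M = 26.4 MN·m/kg
  option X: M = 13.7 MN·m/kg
Highest index: option J.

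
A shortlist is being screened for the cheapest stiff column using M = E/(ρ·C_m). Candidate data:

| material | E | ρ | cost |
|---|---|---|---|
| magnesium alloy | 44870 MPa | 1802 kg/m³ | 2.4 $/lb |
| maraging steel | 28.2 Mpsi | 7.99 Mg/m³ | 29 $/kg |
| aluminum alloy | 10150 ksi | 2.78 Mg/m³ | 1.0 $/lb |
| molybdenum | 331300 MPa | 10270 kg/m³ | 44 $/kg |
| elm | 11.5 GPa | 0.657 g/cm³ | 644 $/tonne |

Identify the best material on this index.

Putting every candidate on a common basis:
  magnesium alloy: E = 44.87 GPa, ρ = 1802 kg/m³, cost = 5.291 $/kg
  maraging steel: E = 194.4 GPa, ρ = 7990 kg/m³, cost = 29.00 $/kg
  aluminum alloy: E = 69.98 GPa, ρ = 2780 kg/m³, cost = 2.205 $/kg
  molybdenum: E = 331.3 GPa, ρ = 10270 kg/m³, cost = 44.00 $/kg
  elm: E = 11.50 GPa, ρ = 657.0 kg/m³, cost = 0.6440 $/kg
  elm: M = 27.2 MN·m per $
  aluminum alloy: M = 11.4 MN·m per $
  magnesium alloy: M = 4.71 MN·m per $
  maraging steel: M = 0.839 MN·m per $
  molybdenum: M = 0.733 MN·m per $
The maximum is for elm.

elm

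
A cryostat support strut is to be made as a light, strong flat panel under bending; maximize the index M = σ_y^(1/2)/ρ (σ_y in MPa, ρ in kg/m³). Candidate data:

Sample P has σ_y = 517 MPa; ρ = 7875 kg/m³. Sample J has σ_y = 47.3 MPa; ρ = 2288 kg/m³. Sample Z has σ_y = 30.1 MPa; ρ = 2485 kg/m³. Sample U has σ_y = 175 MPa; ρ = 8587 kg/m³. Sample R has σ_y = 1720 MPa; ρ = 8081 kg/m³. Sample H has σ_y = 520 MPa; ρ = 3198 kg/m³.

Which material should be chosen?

Evaluate M for each candidate:
  sample H: M = 7.13×10⁻³
  sample R: M = 5.13×10⁻³
  sample J: M = 3.01×10⁻³
  sample P: M = 2.89×10⁻³
  sample Z: M = 2.21×10⁻³
  sample U: M = 1.54×10⁻³
Sample H has the largest M.

sample H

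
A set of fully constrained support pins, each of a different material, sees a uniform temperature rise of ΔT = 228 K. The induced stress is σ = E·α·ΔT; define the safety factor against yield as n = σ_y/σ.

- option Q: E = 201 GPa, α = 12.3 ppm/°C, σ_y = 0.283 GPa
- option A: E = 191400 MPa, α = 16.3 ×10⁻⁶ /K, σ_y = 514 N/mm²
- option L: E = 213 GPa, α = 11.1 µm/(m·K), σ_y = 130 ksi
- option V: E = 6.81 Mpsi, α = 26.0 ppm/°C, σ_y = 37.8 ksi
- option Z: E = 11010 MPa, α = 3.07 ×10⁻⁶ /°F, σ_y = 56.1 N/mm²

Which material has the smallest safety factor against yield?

option Q

Converting E to GPa, α to ×10⁻⁶/K, σ_y to MPa, then σ and n for each:
  option Q: E = 201.0, α = 12.3, σ_y = 283.0 → σ = 564 MPa, n = 0.502
  option A: E = 191.4, α = 16.3, σ_y = 514.0 → σ = 711 MPa, n = 0.723
  option L: E = 213.0, α = 11.1, σ_y = 896.3 → σ = 539 MPa, n = 1.66
  option V: E = 46.95, α = 26.0, σ_y = 260.6 → σ = 278 MPa, n = 0.936
  option Z: E = 11.01, α = 5.53, σ_y = 56.10 → σ = 13.9 MPa, n = 4.04
Smallest n: option Q with n = 0.502.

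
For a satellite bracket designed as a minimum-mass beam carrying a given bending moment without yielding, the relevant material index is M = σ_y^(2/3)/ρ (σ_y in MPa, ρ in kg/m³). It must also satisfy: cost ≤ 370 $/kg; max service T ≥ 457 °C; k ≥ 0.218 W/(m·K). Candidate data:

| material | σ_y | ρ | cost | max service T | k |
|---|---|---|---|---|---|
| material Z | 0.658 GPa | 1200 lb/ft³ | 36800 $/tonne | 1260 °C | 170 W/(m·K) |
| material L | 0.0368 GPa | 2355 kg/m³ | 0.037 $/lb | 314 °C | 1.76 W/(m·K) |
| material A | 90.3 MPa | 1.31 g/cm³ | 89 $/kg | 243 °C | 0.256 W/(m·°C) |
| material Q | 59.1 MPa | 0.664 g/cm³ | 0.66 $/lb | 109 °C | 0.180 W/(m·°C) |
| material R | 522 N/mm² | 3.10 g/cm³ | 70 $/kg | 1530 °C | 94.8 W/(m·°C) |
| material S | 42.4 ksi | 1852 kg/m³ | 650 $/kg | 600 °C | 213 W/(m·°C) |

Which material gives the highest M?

material R

Screen on constraints: cost ≤ 370 $/kg; max service T ≥ 457 °C; k ≥ 0.218 W/(m·K). Survivors: material Z, material R.
Normalizing units and computing the index:
  material Z: σ_y = 658.0 MPa, ρ = 19220 kg/m³
  material R: σ_y = 522.0 MPa, ρ = 3100 kg/m³
  material R: M = 20.9×10⁻³
  material Z: M = 3.94×10⁻³
Highest index: material R.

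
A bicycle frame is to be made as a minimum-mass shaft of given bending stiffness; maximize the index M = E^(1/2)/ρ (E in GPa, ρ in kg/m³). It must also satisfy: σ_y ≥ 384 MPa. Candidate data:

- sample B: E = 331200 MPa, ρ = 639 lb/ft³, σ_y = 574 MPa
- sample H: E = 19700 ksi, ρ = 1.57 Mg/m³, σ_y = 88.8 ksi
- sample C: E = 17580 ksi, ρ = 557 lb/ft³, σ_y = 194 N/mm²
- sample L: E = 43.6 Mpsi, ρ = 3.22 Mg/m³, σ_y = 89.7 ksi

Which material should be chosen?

Screen on constraints: σ_y ≥ 384 MPa. Survivors: sample B, sample H, sample L.
Putting every candidate on a common basis:
  sample B: E = 331.2 GPa, ρ = 10240 kg/m³
  sample H: E = 135.8 GPa, ρ = 1570 kg/m³
  sample L: E = 300.6 GPa, ρ = 3220 kg/m³
  sample H: M = 7.42×10⁻³
  sample L: M = 5.38×10⁻³
  sample B: M = 1.78×10⁻³
Sample H has the largest M.

sample H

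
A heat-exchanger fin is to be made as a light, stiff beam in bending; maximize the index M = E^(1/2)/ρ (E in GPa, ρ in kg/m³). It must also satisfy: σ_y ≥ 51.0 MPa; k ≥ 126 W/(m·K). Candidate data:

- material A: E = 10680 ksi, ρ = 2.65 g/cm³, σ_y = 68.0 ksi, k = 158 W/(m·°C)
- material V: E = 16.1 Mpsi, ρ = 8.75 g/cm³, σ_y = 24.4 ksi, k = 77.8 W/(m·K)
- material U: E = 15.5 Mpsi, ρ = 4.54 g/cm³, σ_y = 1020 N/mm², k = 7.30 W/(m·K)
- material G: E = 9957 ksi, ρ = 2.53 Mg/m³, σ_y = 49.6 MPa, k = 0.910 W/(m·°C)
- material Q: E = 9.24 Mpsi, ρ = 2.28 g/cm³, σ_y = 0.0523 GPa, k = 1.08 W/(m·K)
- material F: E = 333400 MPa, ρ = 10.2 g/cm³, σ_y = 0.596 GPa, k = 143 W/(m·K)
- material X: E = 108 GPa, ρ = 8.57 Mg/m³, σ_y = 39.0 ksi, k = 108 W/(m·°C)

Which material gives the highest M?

material A

Screen on constraints: σ_y ≥ 51.0 MPa; k ≥ 126 W/(m·K). Survivors: material A, material F.
Normalizing units and computing the index:
  material A: E = 73.64 GPa, ρ = 2650 kg/m³
  material F: E = 333.4 GPa, ρ = 10200 kg/m³
  material A: M = 3.24×10⁻³
  material F: M = 1.79×10⁻³
The maximum is for material A.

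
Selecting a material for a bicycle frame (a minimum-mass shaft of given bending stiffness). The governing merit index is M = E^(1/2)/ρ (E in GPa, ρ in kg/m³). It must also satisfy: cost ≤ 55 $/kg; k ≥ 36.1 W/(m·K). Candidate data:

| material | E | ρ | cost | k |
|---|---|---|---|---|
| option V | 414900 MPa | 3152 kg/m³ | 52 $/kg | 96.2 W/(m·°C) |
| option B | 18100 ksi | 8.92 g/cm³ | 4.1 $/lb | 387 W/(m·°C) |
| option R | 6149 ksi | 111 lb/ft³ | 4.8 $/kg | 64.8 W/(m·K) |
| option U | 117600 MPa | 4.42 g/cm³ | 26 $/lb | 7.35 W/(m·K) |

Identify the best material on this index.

option V

Screen on constraints: cost ≤ 55 $/kg; k ≥ 36.1 W/(m·K). Survivors: option V, option B, option R.
Convert each candidate to consistent units, then evaluate M:
  option V: E = 414.9 GPa, ρ = 3152 kg/m³
  option B: E = 124.8 GPa, ρ = 8920 kg/m³
  option R: E = 42.40 GPa, ρ = 1778 kg/m³
  option V: M = 6.46×10⁻³
  option R: M = 3.66×10⁻³
  option B: M = 1.25×10⁻³
Option V has the largest M.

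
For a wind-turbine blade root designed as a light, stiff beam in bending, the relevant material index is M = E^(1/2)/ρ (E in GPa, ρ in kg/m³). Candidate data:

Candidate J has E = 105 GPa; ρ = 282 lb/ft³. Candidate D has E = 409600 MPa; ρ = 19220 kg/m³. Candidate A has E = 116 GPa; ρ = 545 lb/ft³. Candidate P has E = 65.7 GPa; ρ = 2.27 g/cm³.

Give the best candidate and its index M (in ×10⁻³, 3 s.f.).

Putting every candidate on a common basis:
  candidate J: E = 105.0 GPa, ρ = 4517 kg/m³
  candidate D: E = 409.6 GPa, ρ = 19220 kg/m³
  candidate A: E = 116.0 GPa, ρ = 8730 kg/m³
  candidate P: E = 65.70 GPa, ρ = 2270 kg/m³
  candidate P: M = 3.57×10⁻³
  candidate J: M = 2.27×10⁻³
  candidate A: M = 1.23×10⁻³
  candidate D: M = 1.05×10⁻³
Candidate P ranks first.

candidate P, M = 3.57×10⁻³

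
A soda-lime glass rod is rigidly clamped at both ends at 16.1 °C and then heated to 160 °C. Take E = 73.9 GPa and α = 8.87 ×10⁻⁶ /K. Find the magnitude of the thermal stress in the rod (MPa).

94.3 MPa

ΔT = 143.9 K. Constrained thermal stress σ = E·α·ΔT = 73.90×10³ MPa × 8.87×10⁻⁶ × 143.9 = 94.3 MPa (compressive).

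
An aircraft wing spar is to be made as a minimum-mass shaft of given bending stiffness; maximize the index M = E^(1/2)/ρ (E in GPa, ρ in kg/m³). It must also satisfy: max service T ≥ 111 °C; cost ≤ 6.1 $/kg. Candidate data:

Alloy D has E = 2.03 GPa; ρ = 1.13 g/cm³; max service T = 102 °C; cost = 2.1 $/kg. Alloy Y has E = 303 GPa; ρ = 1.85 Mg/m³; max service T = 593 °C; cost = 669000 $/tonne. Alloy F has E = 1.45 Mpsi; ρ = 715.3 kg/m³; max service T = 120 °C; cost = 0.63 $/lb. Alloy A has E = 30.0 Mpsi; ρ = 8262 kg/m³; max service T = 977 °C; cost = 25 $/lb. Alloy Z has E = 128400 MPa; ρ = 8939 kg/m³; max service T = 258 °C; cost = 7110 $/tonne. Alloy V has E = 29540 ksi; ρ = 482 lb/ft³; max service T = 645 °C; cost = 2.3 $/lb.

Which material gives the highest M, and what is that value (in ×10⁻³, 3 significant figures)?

Screen on constraints: max service T ≥ 111 °C; cost ≤ 6.1 $/kg. Survivors: alloy F, alloy V.
Putting every candidate on a common basis:
  alloy F: E = 9.997 GPa, ρ = 715.3 kg/m³
  alloy V: E = 203.7 GPa, ρ = 7721 kg/m³
  alloy F: M = 4.42×10⁻³
  alloy V: M = 1.85×10⁻³
Highest index: alloy F.

alloy F, M = 4.42×10⁻³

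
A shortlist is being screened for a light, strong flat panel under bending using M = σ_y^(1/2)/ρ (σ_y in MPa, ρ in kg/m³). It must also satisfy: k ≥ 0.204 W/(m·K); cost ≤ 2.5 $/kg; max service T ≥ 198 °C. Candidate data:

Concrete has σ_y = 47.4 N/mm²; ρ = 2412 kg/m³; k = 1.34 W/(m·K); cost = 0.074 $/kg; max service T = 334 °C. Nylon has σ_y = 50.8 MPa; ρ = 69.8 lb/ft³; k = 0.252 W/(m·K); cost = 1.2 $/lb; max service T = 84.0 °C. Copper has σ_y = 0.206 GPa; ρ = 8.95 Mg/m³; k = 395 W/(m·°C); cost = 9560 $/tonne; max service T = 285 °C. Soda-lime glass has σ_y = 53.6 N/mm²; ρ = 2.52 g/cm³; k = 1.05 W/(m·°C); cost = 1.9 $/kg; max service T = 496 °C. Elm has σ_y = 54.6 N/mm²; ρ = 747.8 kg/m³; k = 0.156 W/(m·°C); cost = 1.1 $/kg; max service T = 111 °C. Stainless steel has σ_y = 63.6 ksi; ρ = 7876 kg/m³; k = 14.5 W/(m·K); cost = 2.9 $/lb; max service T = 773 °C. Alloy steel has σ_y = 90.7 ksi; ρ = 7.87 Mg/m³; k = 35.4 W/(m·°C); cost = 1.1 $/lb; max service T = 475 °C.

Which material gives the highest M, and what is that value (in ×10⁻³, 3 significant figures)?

alloy steel, M = 3.18×10⁻³

Screen on constraints: k ≥ 0.204 W/(m·K); cost ≤ 2.5 $/kg; max service T ≥ 198 °C. Survivors: concrete, soda-lime glass, alloy steel.
Convert each candidate to consistent units, then evaluate M:
  concrete: σ_y = 47.40 MPa, ρ = 2412 kg/m³
  soda-lime glass: σ_y = 53.60 MPa, ρ = 2520 kg/m³
  alloy steel: σ_y = 625.4 MPa, ρ = 7870 kg/m³
  alloy steel: M = 3.18×10⁻³
  soda-lime glass: M = 2.91×10⁻³
  concrete: M = 2.85×10⁻³
Alloy steel ranks first.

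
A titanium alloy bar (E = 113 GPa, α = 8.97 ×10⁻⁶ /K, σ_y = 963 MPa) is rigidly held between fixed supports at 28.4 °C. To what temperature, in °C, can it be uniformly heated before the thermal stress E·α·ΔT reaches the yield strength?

E·α·ΔT = 963.0 MPa ⇒ ΔT = 963.0 / (113.0×10³ × 8.97×10⁻⁶) = 950.1 K.
T = 28.4 + 950.1 = 978.5 °C.

978 °C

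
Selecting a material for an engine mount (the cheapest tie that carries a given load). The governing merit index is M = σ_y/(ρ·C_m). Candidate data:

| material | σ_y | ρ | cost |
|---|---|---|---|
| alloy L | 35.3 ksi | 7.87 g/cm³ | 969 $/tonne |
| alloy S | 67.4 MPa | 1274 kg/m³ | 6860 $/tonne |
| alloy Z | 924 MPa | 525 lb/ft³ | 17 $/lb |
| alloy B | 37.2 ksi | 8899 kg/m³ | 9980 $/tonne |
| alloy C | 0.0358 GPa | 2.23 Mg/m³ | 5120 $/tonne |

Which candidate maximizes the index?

alloy L

Convert each candidate to consistent units, then evaluate M:
  alloy L: σ_y = 243.4 MPa, ρ = 7870 kg/m³, cost = 0.9690 $/kg
  alloy S: σ_y = 67.40 MPa, ρ = 1274 kg/m³, cost = 6.860 $/kg
  alloy Z: σ_y = 924.0 MPa, ρ = 8410 kg/m³, cost = 37.48 $/kg
  alloy B: σ_y = 256.5 MPa, ρ = 8899 kg/m³, cost = 9.980 $/kg
  alloy C: σ_y = 35.80 MPa, ρ = 2230 kg/m³, cost = 5.120 $/kg
  alloy L: M = 31.9 kN·m per $
  alloy S: M = 7.71 kN·m per $
  alloy C: M = 3.14 kN·m per $
  alloy Z: M = 2.93 kN·m per $
  alloy B: M = 2.89 kN·m per $
Alloy L has the largest M.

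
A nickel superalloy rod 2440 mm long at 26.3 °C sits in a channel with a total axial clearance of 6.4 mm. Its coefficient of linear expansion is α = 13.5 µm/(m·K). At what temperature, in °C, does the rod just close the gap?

221 °C

α·L₀·ΔT = 6.4 mm ⇒ ΔT = 6.4 / (13.5×10⁻⁶ × 2440.0) = 194.3 K.
T = 26.3 + 194.3 = 220.6 °C.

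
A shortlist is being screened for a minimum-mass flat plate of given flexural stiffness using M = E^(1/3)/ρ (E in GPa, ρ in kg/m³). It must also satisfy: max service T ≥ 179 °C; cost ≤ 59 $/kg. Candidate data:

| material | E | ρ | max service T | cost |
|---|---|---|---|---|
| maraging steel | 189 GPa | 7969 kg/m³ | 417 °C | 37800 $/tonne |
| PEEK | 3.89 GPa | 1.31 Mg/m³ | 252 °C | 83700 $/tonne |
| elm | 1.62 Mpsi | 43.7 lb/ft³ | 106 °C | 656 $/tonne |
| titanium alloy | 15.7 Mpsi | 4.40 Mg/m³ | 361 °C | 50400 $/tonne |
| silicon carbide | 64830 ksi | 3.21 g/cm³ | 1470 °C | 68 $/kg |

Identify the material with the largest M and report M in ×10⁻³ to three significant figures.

titanium alloy, M = 1.08×10⁻³

Screen on constraints: max service T ≥ 179 °C; cost ≤ 59 $/kg. Survivors: maraging steel, titanium alloy.
In SI units:
  maraging steel: E = 189.0 GPa, ρ = 7969 kg/m³
  titanium alloy: E = 108.2 GPa, ρ = 4400 kg/m³
  titanium alloy: M = 1.08×10⁻³
  maraging steel: M = 0.720×10⁻³
The maximum is for titanium alloy.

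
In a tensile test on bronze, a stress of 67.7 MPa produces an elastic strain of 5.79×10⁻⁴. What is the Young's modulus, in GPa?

117 GPa

E = σ/ε = 67.7 MPa / 5.79×10⁻⁴ = 116900 MPa = 117 GPa.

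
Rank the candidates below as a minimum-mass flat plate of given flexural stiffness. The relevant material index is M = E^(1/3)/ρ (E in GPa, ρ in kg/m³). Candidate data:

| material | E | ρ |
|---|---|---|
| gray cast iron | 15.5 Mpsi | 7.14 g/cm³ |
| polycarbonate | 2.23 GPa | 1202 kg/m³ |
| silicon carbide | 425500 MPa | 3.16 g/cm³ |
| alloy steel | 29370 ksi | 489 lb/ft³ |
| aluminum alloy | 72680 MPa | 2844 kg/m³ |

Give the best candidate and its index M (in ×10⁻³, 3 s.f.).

silicon carbide, M = 2.38×10⁻³

Putting every candidate on a common basis:
  gray cast iron: E = 106.9 GPa, ρ = 7140 kg/m³
  polycarbonate: E = 2.230 GPa, ρ = 1202 kg/m³
  silicon carbide: E = 425.5 GPa, ρ = 3160 kg/m³
  alloy steel: E = 202.5 GPa, ρ = 7833 kg/m³
  aluminum alloy: E = 72.68 GPa, ρ = 2844 kg/m³
  silicon carbide: M = 2.38×10⁻³
  aluminum alloy: M = 1.47×10⁻³
  polycarbonate: M = 1.09×10⁻³
  alloy steel: M = 0.750×10⁻³
  gray cast iron: M = 0.665×10⁻³
The maximum is for silicon carbide.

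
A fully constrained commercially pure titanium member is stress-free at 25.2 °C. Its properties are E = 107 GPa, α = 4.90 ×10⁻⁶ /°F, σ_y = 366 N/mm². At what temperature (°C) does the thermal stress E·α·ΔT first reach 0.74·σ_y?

α = 4.90×10⁻⁶/°F × 9/5 = 8.82×10⁻⁶/K.
σ_y = 366 N/mm² = 366.0 MPa.
E·α·ΔT = 270.8 MPa ⇒ ΔT = 270.8 / (107.0×10³ × 8.82×10⁻⁶) = 287.0 K.
T = 25.2 + 287.0 = 312.2 °C.

312 °C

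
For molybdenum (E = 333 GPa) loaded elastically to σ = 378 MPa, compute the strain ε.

1.14×10⁻³

ε = σ/E = 378 / 333000 = 1.14×10⁻³.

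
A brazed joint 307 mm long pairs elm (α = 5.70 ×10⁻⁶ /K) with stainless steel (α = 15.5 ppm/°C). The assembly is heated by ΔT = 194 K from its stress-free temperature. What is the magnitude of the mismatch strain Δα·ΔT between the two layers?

1.90×10⁻³

Δα = |5.70 − 15.5|×10⁻⁶/K = 9.80×10⁻⁶/K.
Mismatch strain = Δα·ΔT = 9.80×10⁻⁶ × 194.0 = 1.90×10⁻³.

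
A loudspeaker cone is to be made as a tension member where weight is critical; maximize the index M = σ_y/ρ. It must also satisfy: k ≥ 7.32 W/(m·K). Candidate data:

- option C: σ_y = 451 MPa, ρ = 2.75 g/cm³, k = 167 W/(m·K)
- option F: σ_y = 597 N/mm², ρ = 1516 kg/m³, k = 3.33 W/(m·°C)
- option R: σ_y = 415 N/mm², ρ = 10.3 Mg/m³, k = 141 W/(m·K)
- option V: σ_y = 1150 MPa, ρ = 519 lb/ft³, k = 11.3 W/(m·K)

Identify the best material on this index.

Screen on constraints: k ≥ 7.32 W/(m·K). Survivors: option C, option R, option V.
In SI units:
  option C: σ_y = 451.0 MPa, ρ = 2750 kg/m³
  option R: σ_y = 415.0 MPa, ρ = 10300 kg/m³
  option V: σ_y = 1150 MPa, ρ = 8314 kg/m³
  option C: M = 164 kN·m/kg
  option V: M = 138 kN·m/kg
  option R: M = 40.3 kN·m/kg
Option C ranks first.

option C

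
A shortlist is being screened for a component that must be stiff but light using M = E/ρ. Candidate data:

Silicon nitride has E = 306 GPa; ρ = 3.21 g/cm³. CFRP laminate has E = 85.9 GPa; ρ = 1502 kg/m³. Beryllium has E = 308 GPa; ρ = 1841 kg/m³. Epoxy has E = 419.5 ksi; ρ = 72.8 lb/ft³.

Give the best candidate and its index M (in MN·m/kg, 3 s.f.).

Convert each candidate to consistent units, then evaluate M:
  silicon nitride: E = 306.0 GPa, ρ = 3210 kg/m³
  CFRP laminate: E = 85.90 GPa, ρ = 1502 kg/m³
  beryllium: E = 308.0 GPa, ρ = 1841 kg/m³
  epoxy: E = 2.892 GPa, ρ = 1166 kg/m³
  beryllium: M = 167 MN·m/kg
  silicon nitride: M = 95.3 MN·m/kg
  CFRP laminate: M = 57.2 MN·m/kg
  epoxy: M = 2.48 MN·m/kg
Highest index: beryllium.

beryllium, M = 167 MN·m/kg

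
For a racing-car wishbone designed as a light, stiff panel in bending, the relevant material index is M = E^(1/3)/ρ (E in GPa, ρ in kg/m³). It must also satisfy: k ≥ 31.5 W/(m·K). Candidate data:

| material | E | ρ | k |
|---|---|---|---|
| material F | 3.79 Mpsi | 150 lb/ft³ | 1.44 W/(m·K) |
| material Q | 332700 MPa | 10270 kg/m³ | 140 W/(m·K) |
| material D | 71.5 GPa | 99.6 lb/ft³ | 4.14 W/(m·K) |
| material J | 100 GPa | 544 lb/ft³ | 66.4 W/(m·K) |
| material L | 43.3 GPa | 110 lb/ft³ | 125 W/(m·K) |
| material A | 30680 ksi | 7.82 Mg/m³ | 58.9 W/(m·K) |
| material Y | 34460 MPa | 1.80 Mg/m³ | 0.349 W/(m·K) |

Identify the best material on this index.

Screen on constraints: k ≥ 31.5 W/(m·K). Survivors: material Q, material J, material L, material A.
Putting every candidate on a common basis:
  material Q: E = 332.7 GPa, ρ = 10270 kg/m³
  material J: E = 100.0 GPa, ρ = 8714 kg/m³
  material L: E = 43.30 GPa, ρ = 1762 kg/m³
  material A: E = 211.5 GPa, ρ = 7820 kg/m³
  material L: M = 1.99×10⁻³
  material A: M = 0.762×10⁻³
  material Q: M = 0.675×10⁻³
  material J: M = 0.533×10⁻³
The maximum is for material L.

material L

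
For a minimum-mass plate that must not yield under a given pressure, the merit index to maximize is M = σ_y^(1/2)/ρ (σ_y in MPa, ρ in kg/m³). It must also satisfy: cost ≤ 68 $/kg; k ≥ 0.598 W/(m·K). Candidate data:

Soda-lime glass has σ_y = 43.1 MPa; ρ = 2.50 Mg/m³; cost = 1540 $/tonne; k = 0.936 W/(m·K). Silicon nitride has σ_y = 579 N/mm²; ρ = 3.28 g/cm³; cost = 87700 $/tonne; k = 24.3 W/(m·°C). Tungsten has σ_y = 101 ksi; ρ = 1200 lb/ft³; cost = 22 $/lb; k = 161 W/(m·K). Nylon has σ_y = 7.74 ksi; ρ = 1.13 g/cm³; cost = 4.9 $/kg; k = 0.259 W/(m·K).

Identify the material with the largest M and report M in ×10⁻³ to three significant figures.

Screen on constraints: cost ≤ 68 $/kg; k ≥ 0.598 W/(m·K). Survivors: soda-lime glass, tungsten.
In SI units:
  soda-lime glass: σ_y = 43.10 MPa, ρ = 2500 kg/m³
  tungsten: σ_y = 696.4 MPa, ρ = 19220 kg/m³
  soda-lime glass: M = 2.63×10⁻³
  tungsten: M = 1.37×10⁻³
Highest index: soda-lime glass.

soda-lime glass, M = 2.63×10⁻³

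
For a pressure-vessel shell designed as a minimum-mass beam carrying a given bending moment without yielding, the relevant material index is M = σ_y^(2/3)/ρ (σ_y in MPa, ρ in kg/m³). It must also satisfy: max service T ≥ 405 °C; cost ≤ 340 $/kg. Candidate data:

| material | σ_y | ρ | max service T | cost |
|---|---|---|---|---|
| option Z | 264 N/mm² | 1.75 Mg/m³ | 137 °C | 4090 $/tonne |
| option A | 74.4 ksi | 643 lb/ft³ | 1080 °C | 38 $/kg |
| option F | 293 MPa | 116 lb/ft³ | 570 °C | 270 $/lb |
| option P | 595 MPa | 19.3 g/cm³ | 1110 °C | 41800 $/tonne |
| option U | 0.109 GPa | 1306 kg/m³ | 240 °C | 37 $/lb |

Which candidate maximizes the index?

option A

Screen on constraints: max service T ≥ 405 °C; cost ≤ 340 $/kg. Survivors: option A, option P.
Convert each candidate to consistent units, then evaluate M:
  option A: σ_y = 513.0 MPa, ρ = 10300 kg/m³
  option P: σ_y = 595.0 MPa, ρ = 19300 kg/m³
  option A: M = 6.22×10⁻³
  option P: M = 3.67×10⁻³
Option A has the largest M.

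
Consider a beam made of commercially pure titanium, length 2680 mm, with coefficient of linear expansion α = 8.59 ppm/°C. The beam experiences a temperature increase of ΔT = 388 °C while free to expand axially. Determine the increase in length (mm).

ΔL = α·L₀·ΔT = 8.59×10⁻⁶ × 2680 mm × 388.0 K = 8.93 mm.

8.93 mm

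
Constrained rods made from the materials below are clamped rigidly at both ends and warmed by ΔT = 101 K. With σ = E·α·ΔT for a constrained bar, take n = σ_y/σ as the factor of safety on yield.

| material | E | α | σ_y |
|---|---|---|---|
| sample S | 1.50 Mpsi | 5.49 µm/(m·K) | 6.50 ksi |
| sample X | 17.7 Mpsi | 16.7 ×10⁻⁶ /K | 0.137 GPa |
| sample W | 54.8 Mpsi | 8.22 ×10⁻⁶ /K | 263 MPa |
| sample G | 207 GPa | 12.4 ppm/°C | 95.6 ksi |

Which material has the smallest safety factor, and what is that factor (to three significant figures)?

sample X, n = 0.666

In consistent units (E in GPa, α in ×10⁻⁶/K, σ_y in MPa):
  sample S: E = 10.34, α = 5.49, σ_y = 44.82 → σ = 5.73 MPa, n = 7.81
  sample X: E = 122.0, α = 16.7, σ_y = 137.0 → σ = 206 MPa, n = 0.666
  sample W: E = 377.8, α = 8.22, σ_y = 263.0 → σ = 314 MPa, n = 0.838
  sample G: E = 207.0, α = 12.4, σ_y = 659.1 → σ = 259 MPa, n = 2.54
Sample X has the lowest safety factor, n = 0.666.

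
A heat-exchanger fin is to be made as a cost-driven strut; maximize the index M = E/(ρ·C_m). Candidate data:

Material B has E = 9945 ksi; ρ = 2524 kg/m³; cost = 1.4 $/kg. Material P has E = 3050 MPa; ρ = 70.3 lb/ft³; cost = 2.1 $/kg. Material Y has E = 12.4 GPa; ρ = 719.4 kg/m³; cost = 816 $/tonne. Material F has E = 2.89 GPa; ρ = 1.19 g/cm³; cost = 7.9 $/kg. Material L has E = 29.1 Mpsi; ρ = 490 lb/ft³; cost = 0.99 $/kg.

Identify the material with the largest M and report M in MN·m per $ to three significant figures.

material L, M = 25.8 MN·m per $

In SI units:
  material B: E = 68.57 GPa, ρ = 2524 kg/m³, cost = 1.400 $/kg
  material P: E = 3.050 GPa, ρ = 1126 kg/m³, cost = 2.100 $/kg
  material Y: E = 12.40 GPa, ρ = 719.4 kg/m³, cost = 0.8160 $/kg
  material F: E = 2.890 GPa, ρ = 1190 kg/m³, cost = 7.900 $/kg
  material L: E = 200.6 GPa, ρ = 7849 kg/m³, cost = 0.9900 $/kg
  material L: M = 25.8 MN·m per $
  material Y: M = 21.1 MN·m per $
  material B: M = 19.4 MN·m per $
  material P: M = 1.29 MN·m per $
  material F: M = 0.307 MN·m per $
The maximum is for material L.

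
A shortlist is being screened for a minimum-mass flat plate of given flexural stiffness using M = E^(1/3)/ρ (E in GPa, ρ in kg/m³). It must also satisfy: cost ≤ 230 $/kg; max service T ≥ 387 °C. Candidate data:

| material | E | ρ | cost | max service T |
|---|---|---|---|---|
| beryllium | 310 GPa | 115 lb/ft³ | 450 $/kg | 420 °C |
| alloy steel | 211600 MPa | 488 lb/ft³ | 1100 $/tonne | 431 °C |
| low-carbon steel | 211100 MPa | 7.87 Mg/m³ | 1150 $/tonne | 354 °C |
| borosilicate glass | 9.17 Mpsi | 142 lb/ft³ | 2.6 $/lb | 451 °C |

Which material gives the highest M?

Screen on constraints: cost ≤ 230 $/kg; max service T ≥ 387 °C. Survivors: alloy steel, borosilicate glass.
Putting every candidate on a common basis:
  alloy steel: E = 211.6 GPa, ρ = 7817 kg/m³
  borosilicate glass: E = 63.22 GPa, ρ = 2275 kg/m³
  borosilicate glass: M = 1.75×10⁻³
  alloy steel: M = 0.762×10⁻³
Borosilicate glass has the largest M.

borosilicate glass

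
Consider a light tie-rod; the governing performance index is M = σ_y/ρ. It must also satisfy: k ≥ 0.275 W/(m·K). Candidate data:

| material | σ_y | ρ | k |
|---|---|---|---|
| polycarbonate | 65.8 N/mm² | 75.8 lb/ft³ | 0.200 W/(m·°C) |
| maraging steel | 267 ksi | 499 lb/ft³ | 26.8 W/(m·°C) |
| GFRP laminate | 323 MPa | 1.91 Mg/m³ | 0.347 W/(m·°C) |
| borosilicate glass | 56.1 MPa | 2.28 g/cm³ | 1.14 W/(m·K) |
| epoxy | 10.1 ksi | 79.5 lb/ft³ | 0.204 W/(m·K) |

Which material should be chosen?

Screen on constraints: k ≥ 0.275 W/(m·K). Survivors: maraging steel, GFRP laminate, borosilicate glass.
Convert each candidate to consistent units, then evaluate M:
  maraging steel: σ_y = 1841 MPa, ρ = 7993 kg/m³
  GFRP laminate: σ_y = 323.0 MPa, ρ = 1910 kg/m³
  borosilicate glass: σ_y = 56.10 MPa, ρ = 2280 kg/m³
  maraging steel: M = 230 kN·m/kg
  GFRP laminate: M = 169 kN·m/kg
  borosilicate glass: M = 24.6 kN·m/kg
Highest index: maraging steel.

maraging steel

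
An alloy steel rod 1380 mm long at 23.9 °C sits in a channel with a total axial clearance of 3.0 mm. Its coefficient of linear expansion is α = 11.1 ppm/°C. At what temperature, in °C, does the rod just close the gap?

α·L₀·ΔT = 3.0 mm ⇒ ΔT = 3.0 / (11.1×10⁻⁶ × 1380.0) = 195.8 K.
T = 23.9 + 195.8 = 219.7 °C.

220 °C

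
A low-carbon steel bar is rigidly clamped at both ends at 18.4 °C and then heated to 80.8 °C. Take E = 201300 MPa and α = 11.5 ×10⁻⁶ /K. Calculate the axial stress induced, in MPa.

E = 201300 MPa = 201.3 GPa.
ΔT = 62.40 K. Constrained thermal stress σ = E·α·ΔT = 201.3×10³ MPa × 11.5×10⁻⁶ × 62.40 = 144 MPa (compressive).

144 MPa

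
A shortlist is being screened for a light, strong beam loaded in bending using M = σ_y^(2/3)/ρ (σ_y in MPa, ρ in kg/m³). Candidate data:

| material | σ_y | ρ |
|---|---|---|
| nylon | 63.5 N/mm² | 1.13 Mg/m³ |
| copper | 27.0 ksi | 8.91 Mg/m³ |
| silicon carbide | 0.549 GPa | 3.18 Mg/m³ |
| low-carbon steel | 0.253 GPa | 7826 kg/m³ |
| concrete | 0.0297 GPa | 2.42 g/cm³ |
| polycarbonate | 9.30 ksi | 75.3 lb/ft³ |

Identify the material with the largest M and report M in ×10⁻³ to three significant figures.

In SI units:
  nylon: σ_y = 63.50 MPa, ρ = 1130 kg/m³
  copper: σ_y = 186.2 MPa, ρ = 8910 kg/m³
  silicon carbide: σ_y = 549.0 MPa, ρ = 3180 kg/m³
  low-carbon steel: σ_y = 253.0 MPa, ρ = 7826 kg/m³
  concrete: σ_y = 29.70 MPa, ρ = 2420 kg/m³
  polycarbonate: σ_y = 64.12 MPa, ρ = 1206 kg/m³
  silicon carbide: M = 21.1×10⁻³
  nylon: M = 14.1×10⁻³
  polycarbonate: M = 13.3×10⁻³
  low-carbon steel: M = 5.11×10⁻³
  concrete: M = 3.96×10⁻³
  copper: M = 3.66×10⁻³
Silicon carbide ranks first.

silicon carbide, M = 21.1×10⁻³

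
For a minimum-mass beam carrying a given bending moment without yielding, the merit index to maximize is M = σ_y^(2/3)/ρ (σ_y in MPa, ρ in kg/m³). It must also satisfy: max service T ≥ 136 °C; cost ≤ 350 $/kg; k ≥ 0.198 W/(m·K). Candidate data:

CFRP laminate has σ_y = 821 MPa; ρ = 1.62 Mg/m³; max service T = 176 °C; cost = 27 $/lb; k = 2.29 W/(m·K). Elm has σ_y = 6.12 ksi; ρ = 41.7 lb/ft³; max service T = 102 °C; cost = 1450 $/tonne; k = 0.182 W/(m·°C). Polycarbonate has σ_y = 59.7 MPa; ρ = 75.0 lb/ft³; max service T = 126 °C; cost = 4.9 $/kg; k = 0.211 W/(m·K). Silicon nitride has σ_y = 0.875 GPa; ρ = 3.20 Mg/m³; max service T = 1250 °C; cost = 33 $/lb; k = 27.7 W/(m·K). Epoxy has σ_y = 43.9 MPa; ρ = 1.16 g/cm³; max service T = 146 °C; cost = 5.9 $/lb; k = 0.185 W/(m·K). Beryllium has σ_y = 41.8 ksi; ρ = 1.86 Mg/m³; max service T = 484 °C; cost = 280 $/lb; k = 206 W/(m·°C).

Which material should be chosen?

Screen on constraints: max service T ≥ 136 °C; cost ≤ 350 $/kg; k ≥ 0.198 W/(m·K). Survivors: CFRP laminate, silicon nitride.
After converting to SI:
  CFRP laminate: σ_y = 821.0 MPa, ρ = 1620 kg/m³
  silicon nitride: σ_y = 875.0 MPa, ρ = 3200 kg/m³
  CFRP laminate: M = 54.1×10⁻³
  silicon nitride: M = 28.6×10⁻³
CFRP laminate has the largest M.

CFRP laminate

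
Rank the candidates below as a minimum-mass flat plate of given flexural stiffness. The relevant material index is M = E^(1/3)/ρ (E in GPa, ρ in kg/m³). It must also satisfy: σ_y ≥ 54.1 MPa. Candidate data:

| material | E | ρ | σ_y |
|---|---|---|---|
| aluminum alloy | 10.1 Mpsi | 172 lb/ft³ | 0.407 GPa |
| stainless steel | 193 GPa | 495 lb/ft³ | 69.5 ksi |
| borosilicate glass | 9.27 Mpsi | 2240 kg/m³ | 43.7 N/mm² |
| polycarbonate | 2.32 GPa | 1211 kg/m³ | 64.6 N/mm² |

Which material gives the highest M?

aluminum alloy

Screen on constraints: σ_y ≥ 54.1 MPa. Survivors: aluminum alloy, stainless steel, polycarbonate.
After converting to SI:
  aluminum alloy: E = 69.64 GPa, ρ = 2755 kg/m³
  stainless steel: E = 193.0 GPa, ρ = 7929 kg/m³
  polycarbonate: E = 2.320 GPa, ρ = 1211 kg/m³
  aluminum alloy: M = 1.49×10⁻³
  polycarbonate: M = 1.09×10⁻³
  stainless steel: M = 0.729×10⁻³
The maximum is for aluminum alloy.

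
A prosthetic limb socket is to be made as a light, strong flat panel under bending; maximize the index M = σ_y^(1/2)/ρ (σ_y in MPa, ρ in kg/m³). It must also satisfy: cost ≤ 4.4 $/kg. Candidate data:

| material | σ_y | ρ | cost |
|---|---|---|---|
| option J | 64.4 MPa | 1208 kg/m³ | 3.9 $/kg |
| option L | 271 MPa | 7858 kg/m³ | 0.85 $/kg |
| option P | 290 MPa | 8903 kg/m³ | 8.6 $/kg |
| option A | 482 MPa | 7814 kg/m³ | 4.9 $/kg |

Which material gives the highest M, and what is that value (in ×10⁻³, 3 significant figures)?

option J, M = 6.64×10⁻³

Screen on constraints: cost ≤ 4.4 $/kg. Survivors: option J, option L.
Computing M directly (units already consistent):
  option J: M = 6.64×10⁻³
  option L: M = 2.09×10⁻³
Option J ranks first.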